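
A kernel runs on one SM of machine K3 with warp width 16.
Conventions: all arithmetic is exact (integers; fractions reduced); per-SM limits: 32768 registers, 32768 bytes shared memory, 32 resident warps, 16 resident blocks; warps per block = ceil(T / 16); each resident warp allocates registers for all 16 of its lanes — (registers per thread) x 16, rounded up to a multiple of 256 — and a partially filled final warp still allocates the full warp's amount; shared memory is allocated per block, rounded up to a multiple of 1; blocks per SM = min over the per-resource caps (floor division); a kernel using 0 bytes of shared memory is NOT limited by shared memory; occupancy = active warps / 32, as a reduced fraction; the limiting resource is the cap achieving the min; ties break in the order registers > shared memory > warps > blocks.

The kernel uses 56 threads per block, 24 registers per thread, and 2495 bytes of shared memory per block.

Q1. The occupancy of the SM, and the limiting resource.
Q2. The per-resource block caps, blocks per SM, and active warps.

Answer: occupancy 1, limited by warps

registers: 16 blocks
shared memory: 13 blocks
warps: 8 blocks
blocks: 16 blocks

Answer: 8 blocks, 32 active warps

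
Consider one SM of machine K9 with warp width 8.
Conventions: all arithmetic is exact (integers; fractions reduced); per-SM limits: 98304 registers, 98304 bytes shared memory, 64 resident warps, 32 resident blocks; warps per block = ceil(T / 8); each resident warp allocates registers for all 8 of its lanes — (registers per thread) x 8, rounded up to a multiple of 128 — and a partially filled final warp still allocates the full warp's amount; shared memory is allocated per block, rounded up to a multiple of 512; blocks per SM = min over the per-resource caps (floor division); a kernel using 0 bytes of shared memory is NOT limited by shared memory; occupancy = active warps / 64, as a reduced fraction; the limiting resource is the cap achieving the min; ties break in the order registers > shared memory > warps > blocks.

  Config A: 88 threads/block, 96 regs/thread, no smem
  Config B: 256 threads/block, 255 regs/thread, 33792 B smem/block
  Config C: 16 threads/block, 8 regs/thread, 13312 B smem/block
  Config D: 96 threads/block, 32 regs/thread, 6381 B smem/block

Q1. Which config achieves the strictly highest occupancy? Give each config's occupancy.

occupancies: A 55/64, B 1/2, C 7/32, D 15/16

Answer: D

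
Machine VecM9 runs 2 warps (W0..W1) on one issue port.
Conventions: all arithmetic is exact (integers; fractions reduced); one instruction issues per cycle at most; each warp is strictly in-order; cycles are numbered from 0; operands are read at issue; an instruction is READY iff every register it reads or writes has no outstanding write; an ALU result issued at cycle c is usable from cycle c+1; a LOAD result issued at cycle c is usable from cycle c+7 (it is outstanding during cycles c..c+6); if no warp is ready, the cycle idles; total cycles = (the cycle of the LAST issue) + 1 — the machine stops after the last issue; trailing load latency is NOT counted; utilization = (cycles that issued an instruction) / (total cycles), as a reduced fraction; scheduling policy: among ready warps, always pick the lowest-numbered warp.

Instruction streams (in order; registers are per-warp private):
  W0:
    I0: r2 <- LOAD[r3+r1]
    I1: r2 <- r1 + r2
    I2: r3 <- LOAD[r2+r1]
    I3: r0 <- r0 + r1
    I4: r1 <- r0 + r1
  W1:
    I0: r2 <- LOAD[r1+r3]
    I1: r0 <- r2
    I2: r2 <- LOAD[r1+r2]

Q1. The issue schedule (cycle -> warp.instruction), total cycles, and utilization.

cycle 0: W0.I0
cycle 1: W1.I0
cycle 2: idle
cycle 3: idle
cycle 4: idle
cycle 5: idle
cycle 6: idle
cycle 7: W0.I1
cycle 8: W0.I2
cycle 9: W0.I3
cycle 10: W0.I4
cycle 11: W1.I1
cycle 12: W1.I2

Answer: 13 cycles, utilization 8/13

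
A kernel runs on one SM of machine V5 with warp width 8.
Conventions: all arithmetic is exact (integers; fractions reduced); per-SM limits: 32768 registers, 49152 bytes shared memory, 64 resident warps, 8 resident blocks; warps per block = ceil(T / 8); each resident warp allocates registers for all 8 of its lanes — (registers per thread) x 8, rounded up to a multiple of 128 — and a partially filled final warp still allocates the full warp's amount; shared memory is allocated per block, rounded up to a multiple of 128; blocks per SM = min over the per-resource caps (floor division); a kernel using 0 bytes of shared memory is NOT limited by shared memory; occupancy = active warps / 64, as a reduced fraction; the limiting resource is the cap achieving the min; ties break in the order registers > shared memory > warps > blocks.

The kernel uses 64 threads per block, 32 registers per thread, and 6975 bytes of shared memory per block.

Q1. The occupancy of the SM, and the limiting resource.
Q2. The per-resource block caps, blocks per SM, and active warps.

Answer: occupancy 3/4, limited by shared memory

registers: 16 blocks
shared memory: 6 blocks
warps: 8 blocks
blocks: 8 blocks

Answer: 6 blocks, 48 active warps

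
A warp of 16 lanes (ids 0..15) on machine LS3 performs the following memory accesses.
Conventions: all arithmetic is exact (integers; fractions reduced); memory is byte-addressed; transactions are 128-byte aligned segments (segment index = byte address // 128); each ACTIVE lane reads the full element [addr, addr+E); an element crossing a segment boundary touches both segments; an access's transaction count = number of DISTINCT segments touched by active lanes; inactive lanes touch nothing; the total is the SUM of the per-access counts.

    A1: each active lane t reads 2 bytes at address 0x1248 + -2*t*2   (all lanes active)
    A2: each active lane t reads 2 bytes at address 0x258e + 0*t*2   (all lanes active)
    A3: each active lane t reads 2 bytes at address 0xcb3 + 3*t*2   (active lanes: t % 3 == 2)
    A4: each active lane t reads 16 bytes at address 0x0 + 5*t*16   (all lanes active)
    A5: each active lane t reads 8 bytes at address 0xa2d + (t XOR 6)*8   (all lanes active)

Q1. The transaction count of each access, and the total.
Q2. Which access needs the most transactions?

A1: 1 transaction
A2: 1 transaction
A3: 2 transactions
A4: 10 transactions
A5: 2 transactions

Answer: 1,1,2,10,2; total 16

Answer: A4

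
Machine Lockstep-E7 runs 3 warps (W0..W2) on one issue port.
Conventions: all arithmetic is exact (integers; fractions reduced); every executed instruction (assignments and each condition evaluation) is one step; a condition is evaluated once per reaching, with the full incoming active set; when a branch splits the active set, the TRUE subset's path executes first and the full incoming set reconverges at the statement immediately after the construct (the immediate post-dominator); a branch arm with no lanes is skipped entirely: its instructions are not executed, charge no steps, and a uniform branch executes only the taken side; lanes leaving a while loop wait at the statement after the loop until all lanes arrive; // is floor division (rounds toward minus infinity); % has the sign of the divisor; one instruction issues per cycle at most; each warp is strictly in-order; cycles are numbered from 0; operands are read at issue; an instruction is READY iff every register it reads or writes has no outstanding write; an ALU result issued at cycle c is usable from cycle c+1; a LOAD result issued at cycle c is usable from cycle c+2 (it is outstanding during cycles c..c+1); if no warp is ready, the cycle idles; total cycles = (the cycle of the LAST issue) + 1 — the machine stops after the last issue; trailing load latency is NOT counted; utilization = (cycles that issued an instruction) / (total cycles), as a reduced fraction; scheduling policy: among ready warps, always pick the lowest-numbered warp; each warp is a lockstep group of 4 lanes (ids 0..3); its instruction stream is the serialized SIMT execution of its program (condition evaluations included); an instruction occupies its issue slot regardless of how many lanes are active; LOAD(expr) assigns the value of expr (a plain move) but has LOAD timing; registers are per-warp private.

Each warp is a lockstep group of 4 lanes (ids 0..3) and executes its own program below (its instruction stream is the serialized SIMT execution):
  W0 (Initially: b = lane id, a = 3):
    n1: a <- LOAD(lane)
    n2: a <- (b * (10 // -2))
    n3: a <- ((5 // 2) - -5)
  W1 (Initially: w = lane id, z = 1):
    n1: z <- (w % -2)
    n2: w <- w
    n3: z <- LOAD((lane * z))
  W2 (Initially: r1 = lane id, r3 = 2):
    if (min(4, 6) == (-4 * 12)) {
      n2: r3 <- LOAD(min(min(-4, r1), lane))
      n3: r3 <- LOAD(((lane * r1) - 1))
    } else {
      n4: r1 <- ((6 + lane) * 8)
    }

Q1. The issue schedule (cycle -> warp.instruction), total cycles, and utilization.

cycle 0: W0.I0
cycle 1: W1.I0
cycle 2: W0.I1
cycle 3: W0.I2
cycle 4: W1.I1
cycle 5: W1.I2
cycle 6: W2.I0
cycle 7: W2.I1

Answer: 8 cycles, utilization 1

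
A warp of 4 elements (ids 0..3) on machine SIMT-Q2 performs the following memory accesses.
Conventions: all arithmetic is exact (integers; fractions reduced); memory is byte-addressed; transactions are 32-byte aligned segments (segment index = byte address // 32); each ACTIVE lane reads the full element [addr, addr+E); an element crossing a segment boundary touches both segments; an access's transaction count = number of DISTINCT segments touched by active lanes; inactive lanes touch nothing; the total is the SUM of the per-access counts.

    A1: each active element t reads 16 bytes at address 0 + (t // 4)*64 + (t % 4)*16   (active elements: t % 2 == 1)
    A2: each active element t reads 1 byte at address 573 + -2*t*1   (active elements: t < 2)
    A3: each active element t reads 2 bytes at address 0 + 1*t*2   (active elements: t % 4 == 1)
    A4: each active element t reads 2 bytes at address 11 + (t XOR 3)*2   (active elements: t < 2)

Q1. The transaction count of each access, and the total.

A1: 2 transactions
A2: 1 transaction
A3: 1 transaction
A4: 1 transaction

Answer: 2,1,1,1; total 5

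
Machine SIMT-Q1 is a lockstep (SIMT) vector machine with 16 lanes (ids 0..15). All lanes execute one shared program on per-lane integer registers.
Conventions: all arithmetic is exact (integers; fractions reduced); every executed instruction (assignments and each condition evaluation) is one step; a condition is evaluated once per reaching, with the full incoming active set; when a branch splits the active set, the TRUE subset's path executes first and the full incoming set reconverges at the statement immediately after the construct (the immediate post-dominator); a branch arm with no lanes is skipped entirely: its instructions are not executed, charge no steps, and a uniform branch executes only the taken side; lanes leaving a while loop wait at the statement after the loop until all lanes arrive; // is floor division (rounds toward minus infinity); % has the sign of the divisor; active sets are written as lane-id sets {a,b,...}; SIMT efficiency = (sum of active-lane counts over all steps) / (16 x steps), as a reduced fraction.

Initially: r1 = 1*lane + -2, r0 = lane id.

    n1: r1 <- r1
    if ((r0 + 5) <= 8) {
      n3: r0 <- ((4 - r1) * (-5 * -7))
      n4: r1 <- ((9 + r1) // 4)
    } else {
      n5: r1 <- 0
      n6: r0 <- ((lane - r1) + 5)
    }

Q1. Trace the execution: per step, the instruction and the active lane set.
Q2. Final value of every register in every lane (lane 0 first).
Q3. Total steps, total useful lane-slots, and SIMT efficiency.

step 0: r1 <- r1                     {0,1,2,3,4,5,6,7,8,9,10,11,12,13,14,15}
step 1: eval ((r0 + 5) <= 8)         {0,1,2,3,4,5,6,7,8,9,10,11,12,13,14,15}
step 2: r0 <- ((4 - r1) * (-5 * -7)) {0,1,2,3}
step 3: r1 <- ((9 + r1) // 4)        {0,1,2,3}
step 4: r1 <- 0                      {4,5,6,7,8,9,10,11,12,13,14,15}
step 5: r0 <- ((lane - r1) + 5)      {4,5,6,7,8,9,10,11,12,13,14,15}

Answer: 6 steps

r1: 1,2,2,2,0,0,0,0,0,0,0,0,0,0,0,0
r0: 210,175,140,105,9,10,11,12,13,14,15,16,17,18,19,20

steps = 6; useful = 64; efficiency = 64/96 = 2/3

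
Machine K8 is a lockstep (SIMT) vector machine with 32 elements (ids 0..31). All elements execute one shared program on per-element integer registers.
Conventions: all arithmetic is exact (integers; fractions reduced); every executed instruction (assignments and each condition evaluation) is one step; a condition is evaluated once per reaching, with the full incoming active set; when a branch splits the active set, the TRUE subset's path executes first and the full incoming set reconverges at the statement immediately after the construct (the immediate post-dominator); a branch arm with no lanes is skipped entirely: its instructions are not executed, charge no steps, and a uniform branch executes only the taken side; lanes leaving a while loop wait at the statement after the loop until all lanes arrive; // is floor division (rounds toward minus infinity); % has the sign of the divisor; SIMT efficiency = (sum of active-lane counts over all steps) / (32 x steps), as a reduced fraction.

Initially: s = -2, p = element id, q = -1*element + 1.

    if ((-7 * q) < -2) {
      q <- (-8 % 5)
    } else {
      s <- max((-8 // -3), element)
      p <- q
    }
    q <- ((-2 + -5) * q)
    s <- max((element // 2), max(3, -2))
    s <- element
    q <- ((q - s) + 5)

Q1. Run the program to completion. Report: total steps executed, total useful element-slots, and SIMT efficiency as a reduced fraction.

Answer: 8 steps, 223 useful, 223/256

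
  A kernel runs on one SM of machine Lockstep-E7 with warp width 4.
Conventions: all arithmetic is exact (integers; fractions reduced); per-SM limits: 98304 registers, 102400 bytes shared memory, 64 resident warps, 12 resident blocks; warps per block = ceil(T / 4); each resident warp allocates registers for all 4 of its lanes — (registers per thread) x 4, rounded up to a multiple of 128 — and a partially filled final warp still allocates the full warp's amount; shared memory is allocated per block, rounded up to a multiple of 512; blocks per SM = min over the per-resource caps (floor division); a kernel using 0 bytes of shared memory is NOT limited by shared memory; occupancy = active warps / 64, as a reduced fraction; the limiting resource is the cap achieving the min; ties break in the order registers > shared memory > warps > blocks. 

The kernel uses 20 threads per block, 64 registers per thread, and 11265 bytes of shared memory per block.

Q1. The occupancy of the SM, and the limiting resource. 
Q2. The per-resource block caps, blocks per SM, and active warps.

Answer: occupancy 5/8, limited by shared memory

registers: 76 blocks
shared memory: 8 blocks
warps: 12 blocks
blocks: 12 blocks

Answer: 8 blocks, 40 active warps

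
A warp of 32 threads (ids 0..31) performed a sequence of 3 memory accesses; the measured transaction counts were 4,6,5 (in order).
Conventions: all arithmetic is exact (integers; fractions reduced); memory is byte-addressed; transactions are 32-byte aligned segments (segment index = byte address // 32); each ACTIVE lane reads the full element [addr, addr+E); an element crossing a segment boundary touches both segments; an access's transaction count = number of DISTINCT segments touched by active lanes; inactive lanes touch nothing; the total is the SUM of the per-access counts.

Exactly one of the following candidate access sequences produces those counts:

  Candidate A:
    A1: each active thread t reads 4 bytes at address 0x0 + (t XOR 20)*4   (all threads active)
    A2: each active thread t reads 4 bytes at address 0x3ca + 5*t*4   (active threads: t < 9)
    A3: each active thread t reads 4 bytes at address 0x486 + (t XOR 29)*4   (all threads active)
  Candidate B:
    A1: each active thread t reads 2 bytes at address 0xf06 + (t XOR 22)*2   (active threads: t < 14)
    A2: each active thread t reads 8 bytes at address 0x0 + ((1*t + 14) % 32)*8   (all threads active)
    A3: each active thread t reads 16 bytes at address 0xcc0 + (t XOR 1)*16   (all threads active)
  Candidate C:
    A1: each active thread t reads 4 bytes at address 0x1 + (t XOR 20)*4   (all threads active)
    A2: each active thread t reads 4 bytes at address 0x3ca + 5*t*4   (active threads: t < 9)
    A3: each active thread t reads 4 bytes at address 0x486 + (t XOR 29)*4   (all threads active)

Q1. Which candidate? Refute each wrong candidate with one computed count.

B: A1 gives 2 transactions, not 4
C: A1 gives 5 transactions, not 4
A: all counts match (4,6,5)

Answer: A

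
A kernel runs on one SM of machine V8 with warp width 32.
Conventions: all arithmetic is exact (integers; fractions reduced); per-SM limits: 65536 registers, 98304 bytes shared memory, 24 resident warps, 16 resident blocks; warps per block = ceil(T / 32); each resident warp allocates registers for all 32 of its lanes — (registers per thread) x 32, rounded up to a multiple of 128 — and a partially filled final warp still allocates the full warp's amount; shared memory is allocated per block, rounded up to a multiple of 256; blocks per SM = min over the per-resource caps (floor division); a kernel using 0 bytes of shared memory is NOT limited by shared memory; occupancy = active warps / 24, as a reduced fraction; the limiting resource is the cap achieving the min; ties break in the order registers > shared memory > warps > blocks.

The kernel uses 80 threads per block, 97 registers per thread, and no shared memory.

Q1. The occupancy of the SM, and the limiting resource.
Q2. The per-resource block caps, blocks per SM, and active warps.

Answer: occupancy 3/4, limited by registers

registers: 6 blocks
shared memory: no limit (kernel uses none)
warps: 8 blocks
blocks: 16 blocks

Answer: 6 blocks, 18 active warps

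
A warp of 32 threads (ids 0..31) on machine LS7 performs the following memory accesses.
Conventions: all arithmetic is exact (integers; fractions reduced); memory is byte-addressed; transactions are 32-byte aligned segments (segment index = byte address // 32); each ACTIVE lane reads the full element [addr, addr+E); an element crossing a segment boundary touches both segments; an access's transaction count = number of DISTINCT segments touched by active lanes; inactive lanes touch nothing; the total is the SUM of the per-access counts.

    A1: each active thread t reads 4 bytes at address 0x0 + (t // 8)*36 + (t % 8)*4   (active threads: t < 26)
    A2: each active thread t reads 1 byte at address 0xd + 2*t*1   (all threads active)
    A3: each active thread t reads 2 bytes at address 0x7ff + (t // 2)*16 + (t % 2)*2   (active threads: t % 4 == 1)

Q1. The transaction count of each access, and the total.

A1: 4 transactions
A2: 3 transactions
A3: 8 transactions

Answer: 4,3,8; total 15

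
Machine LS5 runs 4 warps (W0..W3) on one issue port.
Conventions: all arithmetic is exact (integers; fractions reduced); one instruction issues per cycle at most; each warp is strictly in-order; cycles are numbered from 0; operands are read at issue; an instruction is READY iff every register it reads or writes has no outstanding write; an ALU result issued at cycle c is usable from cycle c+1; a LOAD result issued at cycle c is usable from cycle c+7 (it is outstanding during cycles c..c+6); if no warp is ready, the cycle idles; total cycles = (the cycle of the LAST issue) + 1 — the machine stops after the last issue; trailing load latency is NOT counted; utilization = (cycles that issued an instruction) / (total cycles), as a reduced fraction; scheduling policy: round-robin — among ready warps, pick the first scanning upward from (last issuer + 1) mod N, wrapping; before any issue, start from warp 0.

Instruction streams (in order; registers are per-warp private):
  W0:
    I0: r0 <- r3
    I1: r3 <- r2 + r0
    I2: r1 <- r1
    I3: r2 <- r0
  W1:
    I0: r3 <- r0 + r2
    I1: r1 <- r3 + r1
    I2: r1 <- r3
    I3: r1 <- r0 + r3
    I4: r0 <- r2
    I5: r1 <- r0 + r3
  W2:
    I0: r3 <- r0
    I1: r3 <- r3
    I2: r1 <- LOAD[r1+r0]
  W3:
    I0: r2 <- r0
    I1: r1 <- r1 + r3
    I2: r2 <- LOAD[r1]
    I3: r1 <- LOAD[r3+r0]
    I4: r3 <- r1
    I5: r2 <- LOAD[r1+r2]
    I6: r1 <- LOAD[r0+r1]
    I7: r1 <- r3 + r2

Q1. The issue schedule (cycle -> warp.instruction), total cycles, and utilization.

cycle 0: W0.I0
cycle 1: W1.I0
cycle 2: W2.I0
cycle 3: W3.I0
cycle 4: W0.I1
cycle 5: W1.I1
cycle 6: W2.I1
cycle 7: W3.I1
cycle 8: W0.I2
cycle 9: W1.I2
cycle 10: W2.I2
cycle 11: W3.I2
cycle 12: W0.I3
cycle 13: W1.I3
cycle 14: W3.I3
cycle 15: W1.I4
cycle 16: W1.I5
cycle 17: idle
cycle 18: idle
cycle 19: idle
cycle 20: idle
cycle 21: W3.I4
cycle 22: W3.I5
cycle 23: W3.I6
cycle 24: idle
cycle 25: idle
cycle 26: idle
cycle 27: idle
cycle 28: idle
cycle 29: idle
cycle 30: W3.I7

Answer: 31 cycles, utilization 21/31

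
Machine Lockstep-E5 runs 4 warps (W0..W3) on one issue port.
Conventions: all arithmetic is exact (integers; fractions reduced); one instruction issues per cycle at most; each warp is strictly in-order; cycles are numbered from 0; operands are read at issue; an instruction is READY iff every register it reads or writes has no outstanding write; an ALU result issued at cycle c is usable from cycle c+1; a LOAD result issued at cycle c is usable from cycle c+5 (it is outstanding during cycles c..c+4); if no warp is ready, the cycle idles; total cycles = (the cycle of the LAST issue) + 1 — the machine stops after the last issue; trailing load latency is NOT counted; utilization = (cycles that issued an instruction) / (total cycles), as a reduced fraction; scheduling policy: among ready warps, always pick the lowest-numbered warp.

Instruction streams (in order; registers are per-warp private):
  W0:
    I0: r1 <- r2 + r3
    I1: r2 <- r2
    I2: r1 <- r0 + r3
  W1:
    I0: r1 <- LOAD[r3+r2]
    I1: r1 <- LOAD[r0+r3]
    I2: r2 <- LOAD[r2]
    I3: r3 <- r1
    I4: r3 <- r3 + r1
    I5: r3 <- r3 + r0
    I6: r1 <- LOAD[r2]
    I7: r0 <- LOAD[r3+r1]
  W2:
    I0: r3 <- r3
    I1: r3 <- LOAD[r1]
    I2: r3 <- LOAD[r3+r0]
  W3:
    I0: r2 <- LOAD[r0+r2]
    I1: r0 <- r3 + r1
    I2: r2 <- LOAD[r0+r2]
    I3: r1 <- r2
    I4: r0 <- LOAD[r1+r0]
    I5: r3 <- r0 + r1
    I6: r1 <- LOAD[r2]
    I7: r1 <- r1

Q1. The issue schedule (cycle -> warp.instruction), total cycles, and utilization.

cycle 0: W0.I0
cycle 1: W0.I1
cycle 2: W0.I2
cycle 3: W1.I0
cycle 4: W2.I0
cycle 5: W2.I1
cycle 6: W3.I0
cycle 7: W3.I1
cycle 8: W1.I1
cycle 9: W1.I2
cycle 10: W2.I2
cycle 11: W3.I2
cycle 12: idle
cycle 13: W1.I3
cycle 14: W1.I4
cycle 15: W1.I5
cycle 16: W1.I6
cycle 17: W3.I3
cycle 18: W3.I4
cycle 19: idle
cycle 20: idle
cycle 21: W1.I7
cycle 22: idle
cycle 23: W3.I5
cycle 24: W3.I6
cycle 25: idle
cycle 26: idle
cycle 27: idle
cycle 28: idle
cycle 29: W3.I7

Answer: 30 cycles, utilization 11/15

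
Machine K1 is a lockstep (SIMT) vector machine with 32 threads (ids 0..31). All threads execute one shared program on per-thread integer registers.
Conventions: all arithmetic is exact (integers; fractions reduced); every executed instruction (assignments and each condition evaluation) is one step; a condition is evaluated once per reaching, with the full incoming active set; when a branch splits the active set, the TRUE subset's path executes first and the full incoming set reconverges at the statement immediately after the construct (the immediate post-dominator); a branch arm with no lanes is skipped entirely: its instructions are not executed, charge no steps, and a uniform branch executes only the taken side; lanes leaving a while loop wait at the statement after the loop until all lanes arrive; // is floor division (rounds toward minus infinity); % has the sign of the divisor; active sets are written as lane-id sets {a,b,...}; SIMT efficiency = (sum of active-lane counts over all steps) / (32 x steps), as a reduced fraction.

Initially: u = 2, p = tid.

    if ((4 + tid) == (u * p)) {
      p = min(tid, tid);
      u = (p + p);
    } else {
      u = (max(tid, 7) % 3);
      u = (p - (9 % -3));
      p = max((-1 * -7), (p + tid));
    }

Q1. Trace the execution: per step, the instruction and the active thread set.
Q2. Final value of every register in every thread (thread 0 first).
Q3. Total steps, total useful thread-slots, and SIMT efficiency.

step 0: eval ((4 + tid) == (u * p))  {0,1,2,3,4,5,6,7,8,9,10,11,12,13,14,15,16,17,18,19,20,21,22,23,24,25,26,27,28,29,30,31}
step 1: p <- min(tid, tid)           {4}
step 2: u <- (p + p)                 {4}
step 3: u <- (max(tid, 7) % 3)       {0,1,2,3,5,6,7,8,9,10,11,12,13,14,15,16,17,18,19,20,21,22,23,24,25,26,27,28,29,30,31}
step 4: u <- (p - (9 % -3))          {0,1,2,3,5,6,7,8,9,10,11,12,13,14,15,16,17,18,19,20,21,22,23,24,25,26,27,28,29,30,31}
step 5: p <- max((-1 * -7), (p + tid)) {0,1,2,3,5,6,7,8,9,10,11,12,13,14,15,16,17,18,19,20,21,22,23,24,25,26,27,28,29,30,31}

Answer: 6 steps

u: 0,1,2,3,8,5,6,7,8,9,10,11,12,13,14,15,16,17,18,19,20,21,22,23,24,25,26,27,28,29,30,31
p: 7,7,7,7,4,10,12,14,16,18,20,22,24,26,28,30,32,34,36,38,40,42,44,46,48,50,52,54,56,58,60,62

steps = 6; useful = 127; efficiency = 127/192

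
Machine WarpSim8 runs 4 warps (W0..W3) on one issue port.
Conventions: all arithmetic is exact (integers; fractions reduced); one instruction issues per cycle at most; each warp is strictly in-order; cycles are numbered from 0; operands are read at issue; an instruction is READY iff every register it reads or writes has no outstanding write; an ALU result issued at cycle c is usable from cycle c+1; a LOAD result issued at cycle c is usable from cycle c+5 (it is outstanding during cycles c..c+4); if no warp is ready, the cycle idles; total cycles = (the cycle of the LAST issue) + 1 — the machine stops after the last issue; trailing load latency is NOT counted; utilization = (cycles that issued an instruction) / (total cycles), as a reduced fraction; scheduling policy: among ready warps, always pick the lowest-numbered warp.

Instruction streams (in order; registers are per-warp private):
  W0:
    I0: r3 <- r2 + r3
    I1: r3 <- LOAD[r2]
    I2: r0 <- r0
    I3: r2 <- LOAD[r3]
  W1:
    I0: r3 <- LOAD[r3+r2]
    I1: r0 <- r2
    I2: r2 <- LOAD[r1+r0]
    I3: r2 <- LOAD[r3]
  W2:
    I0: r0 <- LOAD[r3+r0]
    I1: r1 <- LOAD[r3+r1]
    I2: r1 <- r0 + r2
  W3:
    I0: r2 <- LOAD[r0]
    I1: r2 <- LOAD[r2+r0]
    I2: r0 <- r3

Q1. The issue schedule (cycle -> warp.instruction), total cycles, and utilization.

cycle 0: W0.I0
cycle 1: W0.I1
cycle 2: W0.I2
cycle 3: W1.I0
cycle 4: W1.I1
cycle 5: W1.I2
cycle 6: W0.I3
cycle 7: W2.I0
cycle 8: W2.I1
cycle 9: W3.I0
cycle 10: W1.I3
cycle 11: idle
cycle 12: idle
cycle 13: W2.I2
cycle 14: W3.I1
cycle 15: W3.I2

Answer: 16 cycles, utilization 7/8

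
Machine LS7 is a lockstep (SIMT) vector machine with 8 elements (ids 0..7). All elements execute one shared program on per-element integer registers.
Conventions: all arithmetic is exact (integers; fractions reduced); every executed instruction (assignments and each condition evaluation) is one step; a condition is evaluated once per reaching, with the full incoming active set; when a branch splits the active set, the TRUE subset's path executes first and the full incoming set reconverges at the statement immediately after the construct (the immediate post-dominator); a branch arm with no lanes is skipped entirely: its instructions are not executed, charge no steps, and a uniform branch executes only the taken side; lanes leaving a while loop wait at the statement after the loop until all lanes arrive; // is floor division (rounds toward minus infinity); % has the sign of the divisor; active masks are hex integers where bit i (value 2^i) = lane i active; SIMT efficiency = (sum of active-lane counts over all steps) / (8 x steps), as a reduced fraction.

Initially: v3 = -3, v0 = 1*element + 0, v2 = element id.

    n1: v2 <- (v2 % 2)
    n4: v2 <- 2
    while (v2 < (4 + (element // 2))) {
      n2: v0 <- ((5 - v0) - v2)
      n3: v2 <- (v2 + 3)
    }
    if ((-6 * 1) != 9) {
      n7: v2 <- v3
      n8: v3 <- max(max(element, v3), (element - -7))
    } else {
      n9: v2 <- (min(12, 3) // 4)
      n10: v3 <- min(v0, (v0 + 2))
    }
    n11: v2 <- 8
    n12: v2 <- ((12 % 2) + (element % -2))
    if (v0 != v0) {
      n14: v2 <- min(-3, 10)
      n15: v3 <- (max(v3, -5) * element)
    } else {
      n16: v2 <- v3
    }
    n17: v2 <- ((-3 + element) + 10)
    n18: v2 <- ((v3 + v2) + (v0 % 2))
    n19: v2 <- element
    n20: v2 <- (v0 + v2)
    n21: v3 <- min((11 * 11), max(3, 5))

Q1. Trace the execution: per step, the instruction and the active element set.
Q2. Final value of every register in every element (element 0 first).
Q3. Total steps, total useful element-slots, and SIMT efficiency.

step 0: v2 <- (v2 % 2)               0xff
step 1: v2 <- 2                      0xff
step 2: eval (v2 < (4 + (element // 2))) 0xff
step 3: v0 <- ((5 - v0) - v2)        0xff
step 4: v2 <- (v2 + 3)               0xff
step 5: eval (v2 < (4 + (element // 2))) 0xff
step 6: v0 <- ((5 - v0) - v2)        0xf0
step 7: v2 <- (v2 + 3)               0xf0
step 8: eval (v2 < (4 + (element // 2))) 0xf0
step 9: eval ((-6 * 1) != 9)         0xff
step 10: v2 <- v3                     0xff
step 11: v3 <- max(max(element, v3), (element - -7)) 0xff
step 12: v2 <- 8                      0xff
step 13: v2 <- ((12 % 2) + (element % -2)) 0xff
step 14: eval (v0 != v0)              0xff
step 15: v2 <- v3                     0xff
step 16: v2 <- ((-3 + element) + 10)  0xff
step 17: v2 <- ((v3 + v2) + (v0 % 2)) 0xff
step 18: v2 <- element                0xff
step 19: v2 <- (v0 + v2)              0xff
step 20: v3 <- min((11 * 11), max(3, 5)) 0xff

Answer: 21 steps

v3: 5,5,5,5,5,5,5,5
v0: 3,2,1,0,1,2,3,4
v2: 3,3,3,3,5,7,9,11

steps = 21; useful = 156; efficiency = 156/168 = 13/14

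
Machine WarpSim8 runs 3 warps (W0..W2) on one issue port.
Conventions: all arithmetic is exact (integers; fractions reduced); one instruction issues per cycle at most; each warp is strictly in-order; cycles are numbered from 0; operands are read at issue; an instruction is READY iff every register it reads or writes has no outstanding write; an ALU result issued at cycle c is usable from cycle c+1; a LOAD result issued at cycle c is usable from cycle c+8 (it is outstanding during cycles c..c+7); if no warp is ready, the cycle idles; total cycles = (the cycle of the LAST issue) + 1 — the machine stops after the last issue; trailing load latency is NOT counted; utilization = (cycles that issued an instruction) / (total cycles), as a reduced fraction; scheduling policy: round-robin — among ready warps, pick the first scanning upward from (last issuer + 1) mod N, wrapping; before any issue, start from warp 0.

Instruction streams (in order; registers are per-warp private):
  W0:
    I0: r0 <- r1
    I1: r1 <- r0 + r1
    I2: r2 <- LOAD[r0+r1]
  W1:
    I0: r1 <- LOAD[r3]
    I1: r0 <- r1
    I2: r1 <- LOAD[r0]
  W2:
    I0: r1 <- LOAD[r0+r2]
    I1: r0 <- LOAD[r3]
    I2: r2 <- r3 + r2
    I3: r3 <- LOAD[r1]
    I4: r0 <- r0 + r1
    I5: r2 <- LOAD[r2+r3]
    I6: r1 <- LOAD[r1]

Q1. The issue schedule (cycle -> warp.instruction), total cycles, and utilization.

cycle 0: W0.I0
cycle 1: W1.I0
cycle 2: W2.I0
cycle 3: W0.I1
cycle 4: W2.I1
cycle 5: W0.I2
cycle 6: W2.I2
cycle 7: idle
cycle 8: idle
cycle 9: W1.I1
cycle 10: W2.I3
cycle 11: W1.I2
cycle 12: W2.I4
cycle 13: idle
cycle 14: idle
cycle 15: idle
cycle 16: idle
cycle 17: idle
cycle 18: W2.I5
cycle 19: W2.I6

Answer: 20 cycles, utilization 13/20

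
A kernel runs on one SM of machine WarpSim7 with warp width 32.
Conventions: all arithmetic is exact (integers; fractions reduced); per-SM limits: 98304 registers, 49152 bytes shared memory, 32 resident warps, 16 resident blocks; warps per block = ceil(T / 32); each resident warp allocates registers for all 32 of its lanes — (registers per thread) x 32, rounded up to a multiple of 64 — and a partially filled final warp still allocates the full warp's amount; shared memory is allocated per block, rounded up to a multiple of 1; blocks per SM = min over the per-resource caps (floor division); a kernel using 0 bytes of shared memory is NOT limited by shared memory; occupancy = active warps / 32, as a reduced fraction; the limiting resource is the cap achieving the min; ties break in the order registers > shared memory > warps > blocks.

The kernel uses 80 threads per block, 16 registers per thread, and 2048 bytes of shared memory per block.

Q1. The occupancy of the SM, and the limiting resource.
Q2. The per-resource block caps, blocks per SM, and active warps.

Answer: occupancy 15/16, limited by warps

registers: 64 blocks
shared memory: 24 blocks
warps: 10 blocks
blocks: 16 blocks

Answer: 10 blocks, 30 active warps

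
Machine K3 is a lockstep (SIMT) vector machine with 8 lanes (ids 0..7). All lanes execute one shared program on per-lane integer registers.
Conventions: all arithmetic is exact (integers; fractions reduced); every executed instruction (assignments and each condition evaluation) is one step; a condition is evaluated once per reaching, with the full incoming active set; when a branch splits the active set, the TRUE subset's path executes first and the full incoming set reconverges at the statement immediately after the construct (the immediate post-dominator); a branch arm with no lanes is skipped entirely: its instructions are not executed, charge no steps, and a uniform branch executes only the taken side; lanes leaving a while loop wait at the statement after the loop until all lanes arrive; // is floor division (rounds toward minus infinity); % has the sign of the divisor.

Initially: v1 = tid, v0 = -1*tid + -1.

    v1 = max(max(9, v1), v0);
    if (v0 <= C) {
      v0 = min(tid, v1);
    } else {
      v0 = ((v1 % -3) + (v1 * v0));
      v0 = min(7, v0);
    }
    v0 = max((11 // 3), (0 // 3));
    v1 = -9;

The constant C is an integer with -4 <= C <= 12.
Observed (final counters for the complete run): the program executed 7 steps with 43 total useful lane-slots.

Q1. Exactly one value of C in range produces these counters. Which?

Answer: C = -4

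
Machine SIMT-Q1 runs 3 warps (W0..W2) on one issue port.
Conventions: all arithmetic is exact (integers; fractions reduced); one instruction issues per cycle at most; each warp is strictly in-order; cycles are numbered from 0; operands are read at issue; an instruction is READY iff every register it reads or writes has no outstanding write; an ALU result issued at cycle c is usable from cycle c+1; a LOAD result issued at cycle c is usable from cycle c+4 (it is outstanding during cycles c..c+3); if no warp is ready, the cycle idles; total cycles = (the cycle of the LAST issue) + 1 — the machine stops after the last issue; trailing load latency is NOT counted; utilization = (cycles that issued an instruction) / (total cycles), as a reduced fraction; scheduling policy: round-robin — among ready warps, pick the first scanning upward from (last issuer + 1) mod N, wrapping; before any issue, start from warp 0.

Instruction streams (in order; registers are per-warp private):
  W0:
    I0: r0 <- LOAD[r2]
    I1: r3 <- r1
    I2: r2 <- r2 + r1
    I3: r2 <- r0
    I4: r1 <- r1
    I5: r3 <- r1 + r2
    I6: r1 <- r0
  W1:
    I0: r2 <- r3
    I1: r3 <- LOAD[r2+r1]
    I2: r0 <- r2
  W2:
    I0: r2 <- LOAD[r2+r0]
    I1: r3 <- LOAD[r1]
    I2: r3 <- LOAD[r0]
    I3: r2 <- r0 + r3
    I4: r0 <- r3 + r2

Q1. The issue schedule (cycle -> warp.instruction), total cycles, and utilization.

cycle 0: W0.I0
cycle 1: W1.I0
cycle 2: W2.I0
cycle 3: W0.I1
cycle 4: W1.I1
cycle 5: W2.I1
cycle 6: W0.I2
cycle 7: W1.I2
cycle 8: W0.I3
cycle 9: W2.I2
cycle 10: W0.I4
cycle 11: W0.I5
cycle 12: W0.I6
cycle 13: W2.I3
cycle 14: W2.I4

Answer: 15 cycles, utilization 1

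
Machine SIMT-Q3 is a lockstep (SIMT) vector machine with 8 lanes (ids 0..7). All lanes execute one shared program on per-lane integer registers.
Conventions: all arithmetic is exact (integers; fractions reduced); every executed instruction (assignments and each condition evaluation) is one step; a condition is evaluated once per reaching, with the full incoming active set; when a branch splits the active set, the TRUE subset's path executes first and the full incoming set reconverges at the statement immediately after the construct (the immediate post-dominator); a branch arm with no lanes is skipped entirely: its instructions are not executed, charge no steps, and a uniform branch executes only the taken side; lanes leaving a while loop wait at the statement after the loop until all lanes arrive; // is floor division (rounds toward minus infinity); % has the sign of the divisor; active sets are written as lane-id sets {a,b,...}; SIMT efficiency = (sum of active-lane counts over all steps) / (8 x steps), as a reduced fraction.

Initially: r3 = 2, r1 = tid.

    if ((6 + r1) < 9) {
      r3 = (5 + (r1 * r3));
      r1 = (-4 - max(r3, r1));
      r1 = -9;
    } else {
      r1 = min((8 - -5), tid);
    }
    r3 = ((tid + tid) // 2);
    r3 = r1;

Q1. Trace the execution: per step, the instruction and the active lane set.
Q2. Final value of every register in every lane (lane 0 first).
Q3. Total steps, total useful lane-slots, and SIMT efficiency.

step 0: eval ((6 + r1) < 9)          {0,1,2,3,4,5,6,7}
step 1: r3 <- (5 + (r1 * r3))        {0,1,2}
step 2: r1 <- (-4 - max(r3, r1))     {0,1,2}
step 3: r1 <- -9                     {0,1,2}
step 4: r1 <- min((8 - -5), tid)     {3,4,5,6,7}
step 5: r3 <- ((tid + tid) // 2)     {0,1,2,3,4,5,6,7}
step 6: r3 <- r1                     {0,1,2,3,4,5,6,7}

Answer: 7 steps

r3: -9,-9,-9,3,4,5,6,7
r1: -9,-9,-9,3,4,5,6,7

steps = 7; useful = 38; efficiency = 38/56 = 19/28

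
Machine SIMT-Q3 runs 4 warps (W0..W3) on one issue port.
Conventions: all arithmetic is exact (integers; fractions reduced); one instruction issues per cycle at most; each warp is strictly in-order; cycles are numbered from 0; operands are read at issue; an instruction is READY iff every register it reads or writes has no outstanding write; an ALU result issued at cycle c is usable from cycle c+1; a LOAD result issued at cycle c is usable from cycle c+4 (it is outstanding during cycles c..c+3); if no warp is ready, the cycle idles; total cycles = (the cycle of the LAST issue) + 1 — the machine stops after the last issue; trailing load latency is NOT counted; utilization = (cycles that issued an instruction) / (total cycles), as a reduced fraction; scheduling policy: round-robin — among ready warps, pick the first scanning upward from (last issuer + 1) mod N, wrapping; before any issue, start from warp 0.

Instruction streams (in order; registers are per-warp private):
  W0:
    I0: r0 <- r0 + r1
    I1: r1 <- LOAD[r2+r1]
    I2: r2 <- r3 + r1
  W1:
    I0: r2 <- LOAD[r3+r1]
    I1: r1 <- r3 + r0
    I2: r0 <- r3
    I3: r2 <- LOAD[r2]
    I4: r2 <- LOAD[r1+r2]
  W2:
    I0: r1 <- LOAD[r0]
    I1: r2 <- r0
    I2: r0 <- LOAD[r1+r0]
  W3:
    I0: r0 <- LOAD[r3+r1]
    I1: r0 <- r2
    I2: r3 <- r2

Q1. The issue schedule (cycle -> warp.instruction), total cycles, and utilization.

cycle 0: W0.I0
cycle 1: W1.I0
cycle 2: W2.I0
cycle 3: W3.I0
cycle 4: W0.I1
cycle 5: W1.I1
cycle 6: W2.I1
cycle 7: W3.I1
cycle 8: W0.I2
cycle 9: W1.I2
cycle 10: W2.I2
cycle 11: W3.I2
cycle 12: W1.I3
cycle 13: idle
cycle 14: idle
cycle 15: idle
cycle 16: W1.I4

Answer: 17 cycles, utilization 14/17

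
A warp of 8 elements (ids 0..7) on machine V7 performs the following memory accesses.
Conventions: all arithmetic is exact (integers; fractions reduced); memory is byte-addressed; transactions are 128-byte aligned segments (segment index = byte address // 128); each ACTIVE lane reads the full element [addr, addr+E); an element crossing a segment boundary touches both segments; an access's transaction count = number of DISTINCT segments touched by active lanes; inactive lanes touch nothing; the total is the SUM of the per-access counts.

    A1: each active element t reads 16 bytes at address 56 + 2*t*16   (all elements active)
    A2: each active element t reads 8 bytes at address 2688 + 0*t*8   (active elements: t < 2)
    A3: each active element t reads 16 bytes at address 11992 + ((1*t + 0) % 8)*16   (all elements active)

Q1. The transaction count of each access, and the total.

A1: 3 transactions
A2: 1 transaction
A3: 2 transactions

Answer: 3,1,2; total 6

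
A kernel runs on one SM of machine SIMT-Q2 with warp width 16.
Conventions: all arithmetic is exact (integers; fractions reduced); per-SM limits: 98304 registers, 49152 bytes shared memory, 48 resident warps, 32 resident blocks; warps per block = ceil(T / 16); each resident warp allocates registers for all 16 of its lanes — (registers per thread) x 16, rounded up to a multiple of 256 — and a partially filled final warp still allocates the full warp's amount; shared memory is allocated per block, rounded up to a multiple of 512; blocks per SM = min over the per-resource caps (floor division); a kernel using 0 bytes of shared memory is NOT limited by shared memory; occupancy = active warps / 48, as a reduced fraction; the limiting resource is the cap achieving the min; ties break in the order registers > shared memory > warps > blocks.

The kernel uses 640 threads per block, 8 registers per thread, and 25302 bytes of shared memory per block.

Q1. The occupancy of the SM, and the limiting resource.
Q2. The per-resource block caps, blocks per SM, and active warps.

Answer: occupancy 5/6, limited by shared memory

registers: 9 blocks
shared memory: 1 block
warps: 1 block
blocks: 32 blocks

Answer: 1 block, 40 active warps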